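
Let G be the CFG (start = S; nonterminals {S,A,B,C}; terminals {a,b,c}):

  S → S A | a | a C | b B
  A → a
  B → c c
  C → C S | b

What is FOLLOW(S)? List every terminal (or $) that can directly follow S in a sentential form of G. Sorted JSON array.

Compute FIRST by fixpoint:
pass 1:
  A via A→a: +{a}
  B via B→c c: +{c}
  C via C→b: +{b}
  S via S→a: +{a}
  S via S→b B: +{b}
  FIRST[S]={a,b}  FIRST[A]={a}  FIRST[B]={c}  FIRST[C]={b}
pass 2: (stable)
  FIRST[S]={a,b}  FIRST[A]={a}  FIRST[B]={c}  FIRST[C]={b}

FOLLOW iteration:
seed FOLLOW(S) with $
iter 1:
  C→C S: FOLLOW(C) ⊇ FIRST(S) = {a,b}; new: +{a,b}
  C→C S: FOLLOW(S) ⊇ FOLLOW(C) ⊇ {a,b}; new: +{a,b}
  S→S A: FOLLOW(A) ⊇ FOLLOW(S) ⊇ {$,a,b}; new: +{$,a,b}
  S→a C: FOLLOW(C) ⊇ FOLLOW(S) ⊇ {$,a,b}; new: +{$}
  S→b B: FOLLOW(B) ⊇ FOLLOW(S) ⊇ {$,a,b}; new: +{$,a,b}
  FOLLOW(S)={$,a,b}  FOLLOW(A)={$,a,b}  FOLLOW(B)={$,a,b}  FOLLOW(C)={$,a,b}
iter 2: (no change)
  FOLLOW(S)={$,a,b}  FOLLOW(A)={$,a,b}  FOLLOW(B)={$,a,b}  FOLLOW(C)={$,a,b}

FOLLOW(S) = ["$", "a", "b"]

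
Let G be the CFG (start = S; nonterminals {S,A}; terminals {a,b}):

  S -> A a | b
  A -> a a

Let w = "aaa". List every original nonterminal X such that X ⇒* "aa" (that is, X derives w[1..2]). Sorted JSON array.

Convert to CNF:
  S -> A T0 | b
  A -> T0 T0
  T0 -> a

CYK table (by increasing span), restricted to cells inside w[1..2]:
  [1..1]={T0}  "a"  orig:{}
  [2..2]={T0}  "a"  orig:{}
  [1..2]={A}  "aa"

Original NTs in T[1,2] deriving "aa": ["A"]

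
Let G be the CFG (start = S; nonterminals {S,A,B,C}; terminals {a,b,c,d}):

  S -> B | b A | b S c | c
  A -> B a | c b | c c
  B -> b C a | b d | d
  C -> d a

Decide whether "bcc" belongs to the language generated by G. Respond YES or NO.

Convert to CNF:
  S -> T2 A | T2 T3 | T2 X5 | T2 X6 | c | d
  A -> B T0 | T1 T1 | T1 T2
  B -> T2 T3 | T2 X4 | d
  C -> T3 T0
  T0 -> a
  T1 -> c
  T2 -> b
  T3 -> d
  X4 -> C T0
  X5 -> C T0
  X6 -> S T1

Fill CYK table bottom-up:
  T[0,0] 'b' = {T2}  orig:{}
  T[1,1] 'c' = {S,T1}  orig:{S}
  T[2,2] 'c' = {S,T1}  orig:{S}
  T[0,1] 'bc' = ∅
  T[1,2] 'cc' = {A,X6}  orig:{A}
  T[0,2] 'bcc' = {S}

S ∈ T[0,2] ⇒ YES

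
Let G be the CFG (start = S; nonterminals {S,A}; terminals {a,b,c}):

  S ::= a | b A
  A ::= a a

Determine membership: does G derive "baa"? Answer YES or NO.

CNF form of G:
  S -> T1 A | a
  A -> T0 T0
  T0 -> a
  T1 -> b

CYK fill:
  cell(0,0) b: {T1}  orig:{}
  cell(1,1) a: {S,T0}  orig:{S}
  cell(2,2) a: {S,T0}  orig:{S}
  cell(0,1) ba: ∅
  cell(1,2) aa: {A}
  cell(0,2) baa: {S}

S ∈ T[0,2] ⇒ YES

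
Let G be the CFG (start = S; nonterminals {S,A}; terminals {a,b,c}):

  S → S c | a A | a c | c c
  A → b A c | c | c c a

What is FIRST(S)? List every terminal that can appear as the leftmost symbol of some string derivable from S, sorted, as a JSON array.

Compute FIRST by fixpoint:
[1]
  A via A→b A c: +{b}
  A via A→c: +{c}
  S via S→a A: +{a}
  S via S→c c: +{c}
  S: {a,c}  A: {b,c}
[2] (stable)
  S: {a,c}  A: {b,c}

FIRST(S) = ["a", "c"]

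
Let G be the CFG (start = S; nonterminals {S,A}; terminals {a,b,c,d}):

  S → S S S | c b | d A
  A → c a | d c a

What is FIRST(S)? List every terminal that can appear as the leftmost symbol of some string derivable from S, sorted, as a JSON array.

Compute FIRST by fixpoint:
[1]
  A via A→c a: +{c}
  A via A→d c a: +{d}
  S via S→c b: +{c}
  S via S→d A: +{d}
  FIRST(S)={c,d}  FIRST(A)={c,d}
[2] (stable)
  FIRST(S)={c,d}  FIRST(A)={c,d}

FIRST(S) = ["c", "d"]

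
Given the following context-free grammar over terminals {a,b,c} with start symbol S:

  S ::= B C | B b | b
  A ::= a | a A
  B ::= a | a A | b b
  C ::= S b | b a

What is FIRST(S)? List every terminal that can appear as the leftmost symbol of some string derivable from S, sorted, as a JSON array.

FIRST iteration:
pass 1:
  A via A→a: +{a}
  B via B→a: +{a}
  B via B→b b: +{b}
  C via C→b a: +{b}
  S via S→B C: +{a,b}
  FIRST[S]={a,b}  FIRST[A]={a}  FIRST[B]={a,b}  FIRST[C]={b}
pass 2:
  C via C→S b: +{a}
  FIRST[S]={a,b}  FIRST[A]={a}  FIRST[B]={a,b}  FIRST[C]={a,b}
pass 3: done
  FIRST[S]={a,b}  FIRST[A]={a}  FIRST[B]={a,b}  FIRST[C]={a,b}

FIRST(S) = ["a", "b"]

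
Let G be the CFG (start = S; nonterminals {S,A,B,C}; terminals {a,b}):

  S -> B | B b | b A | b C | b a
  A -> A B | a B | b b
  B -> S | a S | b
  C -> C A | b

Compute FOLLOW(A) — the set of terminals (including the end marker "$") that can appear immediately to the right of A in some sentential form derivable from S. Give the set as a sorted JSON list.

FIRST sets, iterate to fixpoint:
iter 1:
  A via A→a B: +{a}
  A via A→b b: +{b}
  B via B→a S: +{a}
  B via B→b: +{b}
  C via C→b: +{b}
  S via S→B: +{a,b}
  FIRST[S]={a,b}  FIRST[A]={a,b}  FIRST[B]={a,b}  FIRST[C]={b}
iter 2: — fixpoint
  FIRST[S]={a,b}  FIRST[A]={a,b}  FIRST[B]={a,b}  FIRST[C]={b}

FOLLOW sets:
FOLLOW(S) := {$}
round 1:
  A→A B: FOLLOW(A) ⊇ FIRST(B) = {a,b}; new: +{a,b}
  A→A B: FOLLOW(B) ⊇ FOLLOW(A) ⊇ {a,b}; new: +{a,b}
  B→S: FOLLOW(S) ⊇ FOLLOW(B) ⊇ {a,b}; new: +{a,b}
  C→C A: FOLLOW(C) ⊇ FIRST(A) = {a,b}; new: +{a,b}
  S→B: FOLLOW(B) ⊇ FOLLOW(S) ⊇ {$,a,b}; new: +{$}
  S→b A: FOLLOW(A) ⊇ FOLLOW(S) ⊇ {$,a,b}; new: +{$}
  S→b C: FOLLOW(C) ⊇ FOLLOW(S) ⊇ {$,a,b}; new: +{$}
  FOLLOW(S)={$,a,b}  FOLLOW(A)={$,a,b}  FOLLOW(B)={$,a,b}  FOLLOW(C)={$,a,b}
round 2: — fixpoint
  FOLLOW(S)={$,a,b}  FOLLOW(A)={$,a,b}  FOLLOW(B)={$,a,b}  FOLLOW(C)={$,a,b}

FOLLOW(A) = ["$", "a", "b"]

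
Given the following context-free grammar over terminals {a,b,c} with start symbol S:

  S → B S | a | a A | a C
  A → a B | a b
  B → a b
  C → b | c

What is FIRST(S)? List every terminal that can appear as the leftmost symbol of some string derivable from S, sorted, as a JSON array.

FIRST iteration:
pass 1:
  A via A→a B: +{a}
  B via B→a b: +{a}
  C via C→b: +{b}
  C via C→c: +{c}
  S via S→B S: +{a}
  FIRST(S)={a}  FIRST(A)={a}  FIRST(B)={a}  FIRST(C)={b,c}
pass 2: (no change)
  FIRST(S)={a}  FIRST(A)={a}  FIRST(B)={a}  FIRST(C)={b,c}

FIRST(S) = ["a"]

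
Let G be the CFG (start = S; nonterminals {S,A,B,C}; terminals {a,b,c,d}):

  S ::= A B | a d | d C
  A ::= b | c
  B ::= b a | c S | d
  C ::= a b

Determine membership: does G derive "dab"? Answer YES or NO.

Convert to CNF:
  S -> A B | T1 T3 | T3 C
  A -> b | c
  B -> T0 T1 | T2 S | d
  C -> T1 T0
  T0 -> b
  T1 -> a
  T2 -> c
  T3 -> d

CYK table (by increasing span):
  [0..0]={B,T3}  "d"  orig:{B}
  [1..1]={T1}  "a"  orig:{}
  [2..2]={A,T0}  "b"  orig:{A}
  [0..1]=∅  "da"
  [1..2]={C}  "ab"
  [0..2]={S}  "dab"

S ∈ T[0,2] ⇒ YES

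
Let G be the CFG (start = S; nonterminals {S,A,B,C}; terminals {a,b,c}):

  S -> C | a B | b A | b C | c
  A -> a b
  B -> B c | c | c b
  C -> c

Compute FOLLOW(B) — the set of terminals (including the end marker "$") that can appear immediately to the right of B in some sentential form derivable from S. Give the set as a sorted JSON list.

FIRST iteration:
pass 1:
  A via A→a b: +{a}
  B via B→c: +{c}
  C via C→c: +{c}
  S via S→C: +{c}
  S via S→a B: +{a}
  S via S→b A: +{b}
  FIRST[S]={a,b,c}  FIRST[A]={a}  FIRST[B]={c}  FIRST[C]={c}
pass 2: (stable)
  FIRST[S]={a,b,c}  FIRST[A]={a}  FIRST[B]={c}  FIRST[C]={c}

Compute FOLLOW by fixpoint:
seed FOLLOW(S) with $
[1]
  B→B c: FOLLOW(B) ⊇ FIRST(c) = {c}; new: +{c}
  S→C: FOLLOW(C) ⊇ FOLLOW(S) ⊇ {$}; new: +{$}
  S→a B: FOLLOW(B) ⊇ FOLLOW(S) ⊇ {$}; new: +{$}
  S→b A: FOLLOW(A) ⊇ FOLLOW(S) ⊇ {$}; new: +{$}
  S: {$}  A: {$}  B: {$,c}  C: {$}
[2] done
  S: {$}  A: {$}  B: {$,c}  C: {$}

FOLLOW(B) = ["$", "c"]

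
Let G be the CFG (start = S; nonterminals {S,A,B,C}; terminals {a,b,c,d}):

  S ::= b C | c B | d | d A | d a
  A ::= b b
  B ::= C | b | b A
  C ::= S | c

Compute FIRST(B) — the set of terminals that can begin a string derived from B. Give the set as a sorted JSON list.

FIRST iteration:
iter 1:
  A via A→b b: +{b}
  B via B→b: +{b}
  C via C→c: +{c}
  S via S→b C: +{b}
  S via S→c B: +{c}
  S via S→d: +{d}
  S: {b,c,d}  A: {b}  B: {b}  C: {c}
iter 2:
  B via B→C: +{c}
  C via C→S: +{b,d}
  S: {b,c,d}  A: {b}  B: {b,c}  C: {b,c,d}
iter 3:
  B via B→C: +{d}
  S: {b,c,d}  A: {b}  B: {b,c,d}  C: {b,c,d}
iter 4: (stable)
  S: {b,c,d}  A: {b}  B: {b,c,d}  C: {b,c,d}

FIRST(B) = ["b", "c", "d"]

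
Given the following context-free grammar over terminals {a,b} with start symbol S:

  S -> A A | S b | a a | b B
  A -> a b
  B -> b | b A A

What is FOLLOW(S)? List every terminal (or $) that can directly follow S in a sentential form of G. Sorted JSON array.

FIRST sets, iterate to fixpoint:
round 1:
  A via A→a b: +{a}
  B via B→b: +{b}
  S via S→A A: +{a}
  S via S→b B: +{b}
  FIRST(S)={a,b}  FIRST(A)={a}  FIRST(B)={b}
round 2: — fixpoint
  FIRST(S)={a,b}  FIRST(A)={a}  FIRST(B)={b}

Compute FOLLOW by fixpoint:
initialize: $ ∈ FOLLOW(S)
round 1:
  B→b A A: FOLLOW(A) ⊇ FIRST(A) = {a}; new: +{a}
  S→A A: FOLLOW(A) ⊇ FOLLOW(S) ⊇ {$}; new: +{$}
  S→S b: FOLLOW(S) ⊇ FIRST(b) = {b}; new: +{b}
  S→b B: FOLLOW(B) ⊇ FOLLOW(S) ⊇ {$,b}; new: +{$,b}
  S: {$,b}  A: {$,a}  B: {$,b}
round 2:
  B→b A A: FOLLOW(A) ⊇ FOLLOW(B) ⊇ {$,b}; new: +{b}
  S: {$,b}  A: {$,a,b}  B: {$,b}
round 3: (stable)
  S: {$,b}  A: {$,a,b}  B: {$,b}

FOLLOW(S) = ["$", "b"]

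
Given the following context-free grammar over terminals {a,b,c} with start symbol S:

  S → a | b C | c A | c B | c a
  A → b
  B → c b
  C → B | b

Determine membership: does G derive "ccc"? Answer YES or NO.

CNF form of G:
  S -> T0 A | T0 B | T0 T2 | T1 C | a
  A -> b
  B -> T0 T1
  C -> T0 T1 | b
  T0 -> c
  T1 -> b
  T2 -> a

Fill CYK table bottom-up:
  [0..0]={T0}  "c"  orig:{}
  [1..1]={T0}  "c"  orig:{}
  [2..2]={T0}  "c"  orig:{}
  [0..1]=∅  "cc"
  [1..2]=∅  "cc"
  [0..2]=∅  "ccc"

S ∉ T[0,2] ⇒ NO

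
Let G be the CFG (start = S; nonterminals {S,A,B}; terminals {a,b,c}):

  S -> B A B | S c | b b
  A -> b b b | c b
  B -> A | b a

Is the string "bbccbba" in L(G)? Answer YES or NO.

Convert to CNF:
  S -> B X5 | S T1 | T0 T0
  A -> T0 X3 | T1 T0
  B -> T0 T2 | T0 X4 | T1 T0
  T0 -> b
  T1 -> c
  T2 -> a
  X3 -> T0 T0
  X4 -> T0 T0
  X5 -> A B

CYK fill:
  T[0,0] 'b' = {T0}  orig:{}
  T[1,1] 'b' = {T0}  orig:{}
  T[2,2] 'c' = {T1}  orig:{}
  T[3,3] 'c' = {T1}  orig:{}
  T[4,4] 'b' = {T0}  orig:{}
  T[5,5] 'b' = {T0}  orig:{}
  T[6,6] 'a' = {T2}  orig:{}
  T[0,1] 'bb' = {S,X3,X4}  orig:{S}
  T[1,2] 'bc' = ∅
  T[2,3] 'cc' = ∅
  T[3,4] 'cb' = {A,B}
  T[4,5] 'bb' = {S,X3,X4}  orig:{S}
  T[5,6] 'ba' = {B}
  T[0,2] 'bbc' = {S}
  T[1,3] 'bcc' = ∅
  T[2,4] 'ccb' = ∅
  T[3,5] 'cbb' = ∅
  T[4,6] 'bba' = ∅
  T[0,3] 'bbcc' = {S}
  T[1,4] 'bccb' = ∅
  T[2,5] 'ccbb' = ∅
  T[3,6] 'cbba' = {X5}  orig:{}
  T[0,4] 'bbccb' = ∅
  T[1,5] 'bccbb' = ∅
  T[2,6] 'ccbba' = ∅
  T[0,5] 'bbccbb' = ∅
  T[1,6] 'bccbba' = ∅
  T[0,6] 'bbccbba' = ∅

S ∉ T[0,6] ⇒ NO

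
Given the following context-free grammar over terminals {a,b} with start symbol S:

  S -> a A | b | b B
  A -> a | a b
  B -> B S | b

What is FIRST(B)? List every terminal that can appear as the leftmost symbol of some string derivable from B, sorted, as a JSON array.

FIRST iteration:
round 1:
  A via A→a: +{a}
  B via B→b: +{b}
  S via S→a A: +{a}
  S via S→b: +{b}
  FIRST(S)={a,b}  FIRST(A)={a}  FIRST(B)={b}
round 2: done
  FIRST(S)={a,b}  FIRST(A)={a}  FIRST(B)={b}

FIRST(B) = ["b"]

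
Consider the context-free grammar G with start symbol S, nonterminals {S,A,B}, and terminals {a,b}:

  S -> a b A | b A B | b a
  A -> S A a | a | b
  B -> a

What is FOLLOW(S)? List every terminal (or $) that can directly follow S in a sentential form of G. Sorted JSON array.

FIRST sets, iterate to fixpoint:
pass 1:
  A via A→a: +{a}
  A via A→b: +{b}
  B via B→a: +{a}
  S via S→a b A: +{a}
  S via S→b A B: +{b}
  FIRST(S)={a,b}  FIRST(A)={a,b}  FIRST(B)={a}
pass 2: (no change)
  FIRST(S)={a,b}  FIRST(A)={a,b}  FIRST(B)={a}

FOLLOW sets:
initialize: $ ∈ FOLLOW(S)
iter 1:
  A→S A a: FOLLOW(S) ⊇ FIRST(A) = {a,b}; new: +{a,b}
  A→S A a: FOLLOW(A) ⊇ FIRST(a) = {a}; new: +{a}
  S→a b A: FOLLOW(A) ⊇ FOLLOW(S) ⊇ {$,a,b}; new: +{$,b}
  S→b A B: FOLLOW(B) ⊇ FOLLOW(S) ⊇ {$,a,b}; new: +{$,a,b}
  S: {$,a,b}  A: {$,a,b}  B: {$,a,b}
iter 2: done
  S: {$,a,b}  A: {$,a,b}  B: {$,a,b}

FOLLOW(S) = ["$", "a", "b"]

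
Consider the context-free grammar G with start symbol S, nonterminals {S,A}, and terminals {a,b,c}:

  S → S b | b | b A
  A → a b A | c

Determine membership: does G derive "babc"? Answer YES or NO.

Convert to CNF:
  S -> S T1 | T1 A | b
  A -> T0 X2 | c
  T0 -> a
  T1 -> b
  X2 -> T1 A

CYK fill:
  [0..0]={S,T1}  "b"  orig:{S}
  [1..1]={T0}  "a"  orig:{}
  [2..2]={S,T1}  "b"  orig:{S}
  [3..3]={A}  "c"
  [0..1]=∅  "ba"
  [1..2]=∅  "ab"
  [2..3]={S,X2}  "bc"  orig:{S}
  [0..2]=∅  "bab"
  [1..3]={A}  "abc"
  [0..3]={S,X2}  "babc"  orig:{S}

S ∈ T[0,3] ⇒ YES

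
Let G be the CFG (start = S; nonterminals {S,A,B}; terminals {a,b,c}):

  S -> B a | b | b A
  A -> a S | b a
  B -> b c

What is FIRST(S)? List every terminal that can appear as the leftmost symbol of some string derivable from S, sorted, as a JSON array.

Compute FIRST by fixpoint:
pass 1:
  A via A→a S: +{a}
  A via A→b a: +{b}
  B via B→b c: +{b}
  S via S→B a: +{b}
  FIRST(S)={b}  FIRST(A)={a,b}  FIRST(B)={b}
pass 2: (stable)
  FIRST(S)={b}  FIRST(A)={a,b}  FIRST(B)={b}

FIRST(S) = ["b"]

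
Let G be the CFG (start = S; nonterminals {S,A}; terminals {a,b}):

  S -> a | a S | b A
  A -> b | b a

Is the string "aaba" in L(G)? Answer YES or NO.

CNF form of G:
  S -> T0 A | T1 S | a
  A -> T0 T1 | b
  T0 -> b
  T1 -> a

CYK fill:
  [0..0]={S,T1}  "a"  orig:{S}
  [1..1]={S,T1}  "a"  orig:{S}
  [2..2]={A,T0}  "b"  orig:{A}
  [3..3]={S,T1}  "a"  orig:{S}
  [0..1]={S}  "aa"
  [1..2]=∅  "ab"
  [2..3]={A}  "ba"
  [0..2]=∅  "aab"
  [1..3]=∅  "aba"
  [0..3]=∅  "aaba"

S ∉ T[0,3] ⇒ NO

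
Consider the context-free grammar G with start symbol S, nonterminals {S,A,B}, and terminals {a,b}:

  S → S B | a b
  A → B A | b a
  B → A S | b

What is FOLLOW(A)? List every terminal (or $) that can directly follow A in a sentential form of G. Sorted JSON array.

Compute FIRST by fixpoint:
round 1:
  A via A→b a: +{b}
  B via B→A S: +{b}
  S via S→a b: +{a}
  FIRST(S)={a}  FIRST(A)={b}  FIRST(B)={b}
round 2: done
  FIRST(S)={a}  FIRST(A)={b}  FIRST(B)={b}

FOLLOW iteration:
initialize: $ ∈ FOLLOW(S)
round 1:
  A→B A: FOLLOW(B) ⊇ FIRST(A) = {b}; new: +{b}
  B→A S: FOLLOW(A) ⊇ FIRST(S) = {a}; new: +{a}
  B→A S: FOLLOW(S) ⊇ FOLLOW(B) ⊇ {b}; new: +{b}
  S→S B: FOLLOW(B) ⊇ FOLLOW(S) ⊇ {$,b}; new: +{$}
  S: {$,b}  A: {a}  B: {$,b}
round 2: — fixpoint
  S: {$,b}  A: {a}  B: {$,b}

FOLLOW(A) = ["a"]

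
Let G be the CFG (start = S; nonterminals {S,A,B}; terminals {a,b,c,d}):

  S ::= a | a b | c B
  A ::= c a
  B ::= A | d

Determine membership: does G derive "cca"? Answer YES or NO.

CNF form of G:
  S -> T0 B | T1 T2 | a
  A -> T0 T1
  B -> T0 T1 | d
  T0 -> c
  T1 -> a
  T2 -> b

Fill CYK table bottom-up:
  cell(0,0) c: {T0}  orig:{}
  cell(1,1) c: {T0}  orig:{}
  cell(2,2) a: {S,T1}  orig:{S}
  cell(0,1) cc: ∅
  cell(1,2) ca: {A,B}
  cell(0,2) cca: {S}

S ∈ T[0,2] ⇒ YES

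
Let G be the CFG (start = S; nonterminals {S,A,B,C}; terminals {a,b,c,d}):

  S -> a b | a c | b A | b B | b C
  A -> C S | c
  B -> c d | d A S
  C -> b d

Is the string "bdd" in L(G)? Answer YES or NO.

Convert to CNF:
  S -> T2 A | T2 B | T2 C | T3 T0 | T3 T2
  A -> C S | c
  B -> T0 T1 | T1 X4
  C -> T2 T1
  T0 -> c
  T1 -> d
  T2 -> b
  T3 -> a
  X4 -> A S

CYK fill:
  T[0,0] 'b' = {T2}  orig:{}
  T[1,1] 'd' = {T1}  orig:{}
  T[2,2] 'd' = {T1}  orig:{}
  T[0,1] 'bd' = {C}
  T[1,2] 'dd' = ∅
  T[0,2] 'bdd' = ∅

S ∉ T[0,2] ⇒ NO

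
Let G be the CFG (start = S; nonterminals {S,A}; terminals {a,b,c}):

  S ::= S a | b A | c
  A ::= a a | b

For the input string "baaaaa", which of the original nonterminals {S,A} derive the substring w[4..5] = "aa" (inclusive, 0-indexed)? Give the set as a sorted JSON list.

CNF form of G:
  S -> S T0 | T1 A | c
  A -> T0 T0 | b
  T0 -> a
  T1 -> b

CYK fill (cells [i..j] with 4 ≤ i ≤ j ≤ 5 only):
  [4..4]={T0}  "a"  orig:{}
  [5..5]={T0}  "a"  orig:{}
  [4..5]={A}  "aa"

Original NTs in T[4,5] deriving "aa": ["A"]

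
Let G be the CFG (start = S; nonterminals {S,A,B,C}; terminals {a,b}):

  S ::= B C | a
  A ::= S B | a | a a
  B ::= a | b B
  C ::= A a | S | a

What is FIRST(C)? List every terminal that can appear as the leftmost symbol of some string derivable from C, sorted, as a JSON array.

Compute FIRST by fixpoint:
[1]
  A via A→a: +{a}
  B via B→a: +{a}
  B via B→b B: +{b}
  C via C→A a: +{a}
  S via S→B C: +{a,b}
  FIRST[S]={a,b}  FIRST[A]={a}  FIRST[B]={a,b}  FIRST[C]={a}
[2]
  A via A→S B: +{b}
  C via C→A a: +{b}
  FIRST[S]={a,b}  FIRST[A]={a,b}  FIRST[B]={a,b}  FIRST[C]={a,b}
[3] done
  FIRST[S]={a,b}  FIRST[A]={a,b}  FIRST[B]={a,b}  FIRST[C]={a,b}

FIRST(C) = ["a", "b"]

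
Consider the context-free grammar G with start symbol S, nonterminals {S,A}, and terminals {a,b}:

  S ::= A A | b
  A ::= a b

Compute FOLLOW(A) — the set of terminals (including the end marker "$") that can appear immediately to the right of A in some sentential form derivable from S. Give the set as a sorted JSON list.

Compute FIRST by fixpoint:
round 1:
  A via A→a b: +{a}
  S via S→A A: +{a}
  S via S→b: +{b}
  S: {a,b}  A: {a}
round 2: done
  S: {a,b}  A: {a}

FOLLOW iteration:
seed FOLLOW(S) with $
pass 1:
  S→A A: FOLLOW(A) ⊇ FIRST(A) = {a}; new: +{a}
  S→A A: FOLLOW(A) ⊇ FOLLOW(S) ⊇ {$}; new: +{$}
  FOLLOW(S)={$}  FOLLOW(A)={$,a}
pass 2: (stable)
  FOLLOW(S)={$}  FOLLOW(A)={$,a}

FOLLOW(A) = ["$", "a"]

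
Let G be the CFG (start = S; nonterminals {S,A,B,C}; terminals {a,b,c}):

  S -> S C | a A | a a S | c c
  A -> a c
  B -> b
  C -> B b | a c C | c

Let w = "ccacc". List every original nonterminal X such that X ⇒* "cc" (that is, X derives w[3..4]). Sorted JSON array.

CNF form of G:
  S -> S C | T0 A | T0 X4 | T1 T1
  A -> T0 T1
  B -> b
  C -> B T2 | T0 X3 | c
  T0 -> a
  T1 -> c
  T2 -> b
  X3 -> T1 C
  X4 -> T0 S

CYK table (by increasing span), restricted to cells inside w[3..4]:
  [3..3]={C,T1}  "c"  orig:{C}
  [4..4]={C,T1}  "c"  orig:{C}
  [3..4]={S,X3}  "cc"  orig:{S}

Original NTs in T[3,4] deriving "cc": ["S"]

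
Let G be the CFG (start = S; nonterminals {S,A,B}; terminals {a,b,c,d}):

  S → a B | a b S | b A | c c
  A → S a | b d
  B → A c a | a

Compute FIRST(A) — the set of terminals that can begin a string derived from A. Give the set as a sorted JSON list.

Compute FIRST by fixpoint:
[1]
  A via A→b d: +{b}
  B via B→A c a: +{b}
  B via B→a: +{a}
  S via S→a B: +{a}
  S via S→b A: +{b}
  S via S→c c: +{c}
  FIRST[S]={a,b,c}  FIRST[A]={b}  FIRST[B]={a,b}
[2]
  A via A→S a: +{a,c}
  B via B→A c a: +{c}
  FIRST[S]={a,b,c}  FIRST[A]={a,b,c}  FIRST[B]={a,b,c}
[3] (stable)
  FIRST[S]={a,b,c}  FIRST[A]={a,b,c}  FIRST[B]={a,b,c}

FIRST(A) = ["a", "b", "c"]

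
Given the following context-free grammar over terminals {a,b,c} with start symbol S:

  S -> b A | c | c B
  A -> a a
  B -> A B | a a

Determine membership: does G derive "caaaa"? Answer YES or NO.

Convert to CNF:
  S -> T1 A | T2 B | c
  A -> T0 T0
  B -> A B | T0 T0
  T0 -> a
  T1 -> b
  T2 -> c

Fill CYK table bottom-up:
  T[0,0] 'c' = {S,T2}  orig:{S}
  T[1,1] 'a' = {T0}  orig:{}
  T[2,2] 'a' = {T0}  orig:{}
  T[3,3] 'a' = {T0}  orig:{}
  T[4,4] 'a' = {T0}  orig:{}
  T[0,1] 'ca' = ∅
  T[1,2] 'aa' = {A,B}
  T[2,3] 'aa' = {A,B}
  T[3,4] 'aa' = {A,B}
  T[0,2] 'caa' = {S}
  T[1,3] 'aaa' = ∅
  T[2,4] 'aaa' = ∅
  T[0,3] 'caaa' = ∅
  T[1,4] 'aaaa' = {B}
  T[0,4] 'caaaa' = {S}

S ∈ T[0,4] ⇒ YES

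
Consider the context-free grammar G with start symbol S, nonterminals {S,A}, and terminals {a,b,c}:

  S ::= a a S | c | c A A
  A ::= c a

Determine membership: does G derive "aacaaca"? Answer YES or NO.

Convert to CNF:
  S -> T0 X3 | T1 X2 | c
  A -> T0 T1
  T0 -> c
  T1 -> a
  X2 -> T1 S
  X3 -> A A

CYK fill:
  cell(0,0) a: {T1}  orig:{}
  cell(1,1) a: {T1}  orig:{}
  cell(2,2) c: {S,T0}  orig:{S}
  cell(3,3) a: {T1}  orig:{}
  cell(4,4) a: {T1}  orig:{}
  cell(5,5) c: {S,T0}  orig:{S}
  cell(6,6) a: {T1}  orig:{}
  cell(0,1) aa: ∅
  cell(1,2) ac: {X2}  orig:{}
  cell(2,3) ca: {A}
  cell(3,4) aa: ∅
  cell(4,5) ac: {X2}  orig:{}
  cell(5,6) ca: {A}
  cell(0,2) aac: {S}
  cell(1,3) aca: ∅
  cell(2,4) caa: ∅
  cell(3,5) aac: {S}
  cell(4,6) aca: ∅
  cell(0,3) aaca: ∅
  cell(1,4) acaa: ∅
  cell(2,5) caac: ∅
  cell(3,6) aaca: ∅
  cell(0,4) aacaa: ∅
  cell(1,5) acaac: ∅
  cell(2,6) caaca: ∅
  cell(0,5) aacaac: ∅
  cell(1,6) acaaca: ∅
  cell(0,6) aacaaca: ∅

S ∉ T[0,6] ⇒ NO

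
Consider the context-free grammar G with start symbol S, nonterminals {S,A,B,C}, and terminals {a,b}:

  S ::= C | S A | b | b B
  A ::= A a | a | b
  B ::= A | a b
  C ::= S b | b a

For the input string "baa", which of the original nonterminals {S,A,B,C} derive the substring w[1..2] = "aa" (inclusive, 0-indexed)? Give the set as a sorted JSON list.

CNF form of G:
  S -> S A | S T1 | T1 B | T1 T0 | b
  A -> A T0 | a | b
  B -> A T0 | T0 T1 | a | b
  C -> S T1 | T1 T0
  T0 -> a
  T1 -> b

CYK table (by increasing span), restricted to cells inside w[1..2]:
  [1..1]={A,B,T0}  "a"  orig:{A,B}
  [2..2]={A,B,T0}  "a"  orig:{A,B}
  [1..2]={A,B}  "aa"

Original NTs in T[1,2] deriving "aa": ["A", "B"]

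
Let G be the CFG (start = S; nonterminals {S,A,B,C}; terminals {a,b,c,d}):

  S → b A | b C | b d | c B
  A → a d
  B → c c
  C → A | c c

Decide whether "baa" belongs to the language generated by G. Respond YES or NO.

CNF form of G:
  S -> T2 B | T3 A | T3 C | T3 T1
  A -> T0 T1
  B -> T2 T2
  C -> T0 T1 | T2 T2
  T0 -> a
  T1 -> d
  T2 -> c
  T3 -> b

Fill CYK table bottom-up:
  [0..0]={T3}  "b"  orig:{}
  [1..1]={T0}  "a"  orig:{}
  [2..2]={T0}  "a"  orig:{}
  [0..1]=∅  "ba"
  [1..2]=∅  "aa"
  [0..2]=∅  "baa"

S ∉ T[0,2] ⇒ NO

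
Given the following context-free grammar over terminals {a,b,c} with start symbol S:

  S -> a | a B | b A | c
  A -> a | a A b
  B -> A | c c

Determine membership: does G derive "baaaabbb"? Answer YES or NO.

CNF form of G:
  S -> T0 B | T1 A | a | c
  A -> T0 X3 | a
  B -> T0 X4 | T2 T2 | a
  T0 -> a
  T1 -> b
  T2 -> c
  X3 -> A T1
  X4 -> A T1

CYK table (by increasing span):
  cell(0,0) b: {T1}  orig:{}
  cell(1,1) a: {A,B,S,T0}  orig:{A,B,S}
  cell(2,2) a: {A,B,S,T0}  orig:{A,B,S}
  cell(3,3) a: {A,B,S,T0}  orig:{A,B,S}
  cell(4,4) a: {A,B,S,T0}  orig:{A,B,S}
  cell(5,5) b: {T1}  orig:{}
  cell(6,6) b: {T1}  orig:{}
  cell(7,7) b: {T1}  orig:{}
  cell(0,1) ba: {S}
  cell(1,2) aa: {S}
  cell(2,3) aa: {S}
  cell(3,4) aa: {S}
  cell(4,5) ab: {X3,X4}  orig:{}
  cell(5,6) bb: ∅
  cell(6,7) bb: ∅
  cell(0,2) baa: ∅
  cell(1,3) aaa: ∅
  cell(2,4) aaa: ∅
  cell(3,5) aab: {A,B}
  cell(4,6) abb: ∅
  cell(5,7) bbb: ∅
  cell(0,3) baaa: ∅
  cell(1,4) aaaa: ∅
  cell(2,5) aaab: {S}
  cell(3,6) aabb: {X3,X4}  orig:{}
  cell(4,7) abbb: ∅
  cell(0,4) baaaa: ∅
  cell(1,5) aaaab: ∅
  cell(2,6) aaabb: {A,B}
  cell(3,7) aabbb: ∅
  cell(0,5) baaaab: ∅
  cell(1,6) aaaabb: {S}
  cell(2,7) aaabbb: {X3,X4}  orig:{}
  cell(0,6) baaaabb: ∅
  cell(1,7) aaaabbb: {A,B}
  cell(0,7) baaaabbb: {S}

S ∈ T[0,7] ⇒ YES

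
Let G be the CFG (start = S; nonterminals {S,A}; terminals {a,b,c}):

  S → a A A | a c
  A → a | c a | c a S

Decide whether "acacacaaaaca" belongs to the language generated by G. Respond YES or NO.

CNF form of G:
  S -> T1 T0 | T1 X3
  A -> T0 T1 | T0 X2 | a
  T0 -> c
  T1 -> a
  X2 -> T1 S
  X3 -> A A

Fill CYK table bottom-up:
  [0..0]={A,T1}  "a"  orig:{A}
  [1..1]={T0}  "c"  orig:{}
  [2..2]={A,T1}  "a"  orig:{A}
  [3..3]={T0}  "c"  orig:{}
  [4..4]={A,T1}  "a"  orig:{A}
  [5..5]={T0}  "c"  orig:{}
  [6..6]={A,T1}  "a"  orig:{A}
  [7..7]={A,T1}  "a"  orig:{A}
  [8..8]={A,T1}  "a"  orig:{A}
  [9..9]={A,T1}  "a"  orig:{A}
  [10..10]={T0}  "c"  orig:{}
  [11..11]={A,T1}  "a"  orig:{A}
  [0..1]={S}  "ac"
  [1..2]={A}  "ca"
  [2..3]={S}  "ac"
  [3..4]={A}  "ca"
  [4..5]={S}  "ac"
  [5..6]={A}  "ca"
  [6..7]={X3}  "aa"  orig:{}
  [7..8]={X3}  "aa"  orig:{}
  [8..9]={X3}  "aa"  orig:{}
  [9..10]={S}  "ac"
  [10..11]={A}  "ca"
  [0..2]={X3}  "aca"  orig:{}
  [1..3]=∅  "cac"
  [2..4]={X3}  "aca"  orig:{}
  [3..5]=∅  "cac"
  [4..6]={X3}  "aca"  orig:{}
  [5..7]={X3}  "caa"  orig:{}
  [6..8]={S}  "aaa"
  [7..9]={S}  "aaa"
  [8..10]={X2}  "aac"  orig:{}
  [9..11]={X3}  "aca"  orig:{}
  [0..3]=∅  "acac"
  [1..4]={X3}  "caca"  orig:{}
  [2..5]=∅  "acac"
  [3..6]={X3}  "caca"  orig:{}
  [4..7]={S}  "acaa"
  [5..8]=∅  "caaa"
  [6..9]={X2}  "aaaa"  orig:{}
  [7..10]=∅  "aaac"
  [8..11]={S}  "aaca"
  [0..4]={S}  "acaca"
  [1..5]=∅  "cacac"
  [2..6]={S}  "acaca"
  [3..7]=∅  "cacaa"
  [4..8]=∅  "acaaa"
  [5..9]={A}  "caaaa"
  [6..10]=∅  "aaaac"
  [7..11]={X2}  "aaaca"  orig:{}
  [0..5]=∅  "acacac"
  [1..6]=∅  "cacaca"
  [2..7]=∅  "acacaa"
  [3..8]=∅  "cacaaa"
  [4..9]={X3}  "acaaaa"  orig:{}
  [5..10]=∅  "caaaac"
  [6..11]=∅  "aaaaca"
  [0..6]=∅  "acacaca"
  [1..7]=∅  "cacacaa"
  [2..8]=∅  "acacaaa"
  [3..9]={X3}  "cacaaaa"  orig:{}
  [4..10]=∅  "acaaaac"
  [5..11]={X3}  "caaaaca"  orig:{}
  [0..7]=∅  "acacacaa"
  [1..8]=∅  "cacacaaa"
  [2..9]={S}  "acacaaaa"
  [3..10]=∅  "cacaaaac"
  [4..11]={S}  "acaaaaca"
  [0..8]=∅  "acacacaaa"
  [1..9]=∅  "cacacaaaa"
  [2..10]=∅  "acacaaaac"
  [3..11]=∅  "cacaaaaca"
  [0..9]=∅  "acacacaaaa"
  [1..10]=∅  "cacacaaaac"
  [2..11]=∅  "acacaaaaca"
  [0..10]=∅  "acacacaaaac"
  [1..11]=∅  "cacacaaaaca"
  [0..11]=∅  "acacacaaaaca"

S ∉ T[0,11] ⇒ NO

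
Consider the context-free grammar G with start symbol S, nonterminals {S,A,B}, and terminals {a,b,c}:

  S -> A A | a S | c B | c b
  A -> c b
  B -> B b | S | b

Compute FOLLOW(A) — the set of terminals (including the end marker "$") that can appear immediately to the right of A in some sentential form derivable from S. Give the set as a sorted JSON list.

FIRST iteration:
round 1:
  A via A→c b: +{c}
  B via B→b: +{b}
  S via S→A A: +{c}
  S via S→a S: +{a}
  S: {a,c}  A: {c}  B: {b}
round 2:
  B via B→S: +{a,c}
  S: {a,c}  A: {c}  B: {a,b,c}
round 3: done
  S: {a,c}  A: {c}  B: {a,b,c}

FOLLOW iteration:
FOLLOW(S) := {$}
round 1:
  B→B b: FOLLOW(B) ⊇ FIRST(b) = {b}; new: +{b}
  B→S: FOLLOW(S) ⊇ FOLLOW(B) ⊇ {b}; new: +{b}
  S→A A: FOLLOW(A) ⊇ FIRST(A) = {c}; new: +{c}
  S→A A: FOLLOW(A) ⊇ FOLLOW(S) ⊇ {$,b}; new: +{$,b}
  S→c B: FOLLOW(B) ⊇ FOLLOW(S) ⊇ {$,b}; new: +{$}
  FOLLOW(S)={$,b}  FOLLOW(A)={$,b,c}  FOLLOW(B)={$,b}
round 2: (no change)
  FOLLOW(S)={$,b}  FOLLOW(A)={$,b,c}  FOLLOW(B)={$,b}

FOLLOW(A) = ["$", "b", "c"]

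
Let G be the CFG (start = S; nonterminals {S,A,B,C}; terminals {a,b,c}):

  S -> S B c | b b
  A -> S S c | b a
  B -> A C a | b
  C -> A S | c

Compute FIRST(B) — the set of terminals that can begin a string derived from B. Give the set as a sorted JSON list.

Compute FIRST by fixpoint:
pass 1:
  A via A→b a: +{b}
  B via B→A C a: +{b}
  C via C→A S: +{b}
  C via C→c: +{c}
  S via S→b b: +{b}
  S: {b}  A: {b}  B: {b}  C: {b,c}
pass 2: (stable)
  S: {b}  A: {b}  B: {b}  C: {b,c}

FIRST(B) = ["b"]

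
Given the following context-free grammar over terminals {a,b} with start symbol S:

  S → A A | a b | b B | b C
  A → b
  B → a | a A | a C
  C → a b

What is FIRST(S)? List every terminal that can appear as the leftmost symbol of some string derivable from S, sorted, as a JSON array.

Compute FIRST by fixpoint:
pass 1:
  A via A→b: +{b}
  B via B→a: +{a}
  C via C→a b: +{a}
  S via S→A A: +{b}
  S via S→a b: +{a}
  FIRST(S)={a,b}  FIRST(A)={b}  FIRST(B)={a}  FIRST(C)={a}
pass 2: done
  FIRST(S)={a,b}  FIRST(A)={b}  FIRST(B)={a}  FIRST(C)={a}

FIRST(S) = ["a", "b"]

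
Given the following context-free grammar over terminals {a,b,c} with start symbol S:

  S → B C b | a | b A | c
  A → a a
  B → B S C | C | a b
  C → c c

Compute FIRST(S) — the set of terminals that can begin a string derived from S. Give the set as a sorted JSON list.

FIRST iteration:
pass 1:
  A via A→a a: +{a}
  B via B→a b: +{a}
  C via C→c c: +{c}
  S via S→B C b: +{a}
  S via S→b A: +{b}
  S via S→c: +{c}
  FIRST(S)={a,b,c}  FIRST(A)={a}  FIRST(B)={a}  FIRST(C)={c}
pass 2:
  B via B→C: +{c}
  FIRST(S)={a,b,c}  FIRST(A)={a}  FIRST(B)={a,c}  FIRST(C)={c}
pass 3: (no change)
  FIRST(S)={a,b,c}  FIRST(A)={a}  FIRST(B)={a,c}  FIRST(C)={c}

FIRST(S) = ["a", "b", "c"]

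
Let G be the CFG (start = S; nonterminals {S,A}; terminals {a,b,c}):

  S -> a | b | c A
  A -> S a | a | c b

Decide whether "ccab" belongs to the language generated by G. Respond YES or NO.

CNF form of G:
  S -> T1 A | a | b
  A -> S T0 | T1 T2 | a
  T0 -> a
  T1 -> c
  T2 -> b

CYK fill:
  cell(0,0) c: {T1}  orig:{}
  cell(1,1) c: {T1}  orig:{}
  cell(2,2) a: {A,S,T0}  orig:{A,S}
  cell(3,3) b: {S,T2}  orig:{S}
  cell(0,1) cc: ∅
  cell(1,2) ca: {S}
  cell(2,3) ab: ∅
  cell(0,2) cca: ∅
  cell(1,3) cab: ∅
  cell(0,3) ccab: ∅

S ∉ T[0,3] ⇒ NO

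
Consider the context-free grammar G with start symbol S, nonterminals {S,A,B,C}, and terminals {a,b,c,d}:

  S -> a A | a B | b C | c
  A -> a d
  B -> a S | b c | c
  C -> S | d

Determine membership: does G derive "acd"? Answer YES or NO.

Convert to CNF:
  S -> T0 A | T0 B | T2 C | c
  A -> T0 T1
  B -> T0 S | T2 T3 | c
  C -> T0 A | T0 B | T2 C | c | d
  T0 -> a
  T1 -> d
  T2 -> b
  T3 -> c

Fill CYK table bottom-up:
  cell(0,0) a: {T0}  orig:{}
  cell(1,1) c: {B,C,S,T3}  orig:{B,C,S}
  cell(2,2) d: {C,T1}  orig:{C}
  cell(0,1) ac: {B,C,S}
  cell(1,2) cd: ∅
  cell(0,2) acd: ∅

S ∉ T[0,2] ⇒ NO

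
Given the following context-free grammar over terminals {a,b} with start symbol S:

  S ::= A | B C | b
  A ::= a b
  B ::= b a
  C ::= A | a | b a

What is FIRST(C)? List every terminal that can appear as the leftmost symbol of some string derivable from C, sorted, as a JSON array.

Compute FIRST by fixpoint:
iter 1:
  A via A→a b: +{a}
  B via B→b a: +{b}
  C via C→A: +{a}
  C via C→b a: +{b}
  S via S→A: +{a}
  S via S→B C: +{b}
  FIRST[S]={a,b}  FIRST[A]={a}  FIRST[B]={b}  FIRST[C]={a,b}
iter 2: (no change)
  FIRST[S]={a,b}  FIRST[A]={a}  FIRST[B]={b}  FIRST[C]={a,b}

FIRST(C) = ["a", "b"]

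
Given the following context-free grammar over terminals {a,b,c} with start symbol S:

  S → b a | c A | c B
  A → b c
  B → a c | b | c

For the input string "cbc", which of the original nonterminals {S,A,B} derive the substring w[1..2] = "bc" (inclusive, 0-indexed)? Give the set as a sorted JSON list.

CNF form of G:
  S -> T0 T2 | T1 A | T1 B
  A -> T0 T1
  B -> T2 T1 | b | c
  T0 -> b
  T1 -> c
  T2 -> a

CYK table (by increasing span), restricted to cells inside w[1..2]:
  T[1,1] 'b' = {B,T0}  orig:{B}
  T[2,2] 'c' = {B,T1}  orig:{B}
  T[1,2] 'bc' = {A}

Original NTs in T[1,2] deriving "bc": ["A"]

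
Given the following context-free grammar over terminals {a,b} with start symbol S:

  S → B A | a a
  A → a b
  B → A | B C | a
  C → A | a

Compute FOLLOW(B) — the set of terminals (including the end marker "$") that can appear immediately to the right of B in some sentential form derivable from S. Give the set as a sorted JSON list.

FIRST sets, iterate to fixpoint:
[1]
  A via A→a b: +{a}
  B via B→A: +{a}
  C via C→A: +{a}
  S via S→B A: +{a}
  FIRST(S)={a}  FIRST(A)={a}  FIRST(B)={a}  FIRST(C)={a}
[2] (no change)
  FIRST(S)={a}  FIRST(A)={a}  FIRST(B)={a}  FIRST(C)={a}

FOLLOW sets:
FOLLOW(S) := {$}
pass 1:
  B→B C: FOLLOW(B) ⊇ FIRST(C) = {a}; new: +{a}
  B→B C: FOLLOW(C) ⊇ FOLLOW(B) ⊇ {a}; new: +{a}
  C→A: FOLLOW(A) ⊇ FOLLOW(C) ⊇ {a}; new: +{a}
  S→B A: FOLLOW(A) ⊇ FOLLOW(S) ⊇ {$}; new: +{$}
  FOLLOW[S]={$}  FOLLOW[A]={$,a}  FOLLOW[B]={a}  FOLLOW[C]={a}
pass 2: (stable)
  FOLLOW[S]={$}  FOLLOW[A]={$,a}  FOLLOW[B]={a}  FOLLOW[C]={a}

FOLLOW(B) = ["a"]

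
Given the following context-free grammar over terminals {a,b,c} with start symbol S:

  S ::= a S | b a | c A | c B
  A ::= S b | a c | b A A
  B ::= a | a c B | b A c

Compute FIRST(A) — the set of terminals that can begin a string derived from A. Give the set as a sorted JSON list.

Compute FIRST by fixpoint:
iter 1:
  A via A→a c: +{a}
  A via A→b A A: +{b}
  B via B→a: +{a}
  B via B→b A c: +{b}
  S via S→a S: +{a}
  S via S→b a: +{b}
  S via S→c A: +{c}
  FIRST(S)={a,b,c}  FIRST(A)={a,b}  FIRST(B)={a,b}
iter 2:
  A via A→S b: +{c}
  FIRST(S)={a,b,c}  FIRST(A)={a,b,c}  FIRST(B)={a,b}
iter 3: (stable)
  FIRST(S)={a,b,c}  FIRST(A)={a,b,c}  FIRST(B)={a,b}

FIRST(A) = ["a", "b", "c"]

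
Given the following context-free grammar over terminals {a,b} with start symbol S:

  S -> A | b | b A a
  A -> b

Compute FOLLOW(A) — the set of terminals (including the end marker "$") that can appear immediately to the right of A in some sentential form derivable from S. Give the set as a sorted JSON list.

FIRST iteration:
iter 1:
  A via A→b: +{b}
  S via S→A: +{b}
  FIRST[S]={b}  FIRST[A]={b}
iter 2: — fixpoint
  FIRST[S]={b}  FIRST[A]={b}

FOLLOW iteration:
seed FOLLOW(S) with $
pass 1:
  S→A: FOLLOW(A) ⊇ FOLLOW(S) ⊇ {$}; new: +{$}
  S→b A a: FOLLOW(A) ⊇ FIRST(a) = {a}; new: +{a}
  FOLLOW(S)={$}  FOLLOW(A)={$,a}
pass 2: (stable)
  FOLLOW(S)={$}  FOLLOW(A)={$,a}

FOLLOW(A) = ["$", "a"]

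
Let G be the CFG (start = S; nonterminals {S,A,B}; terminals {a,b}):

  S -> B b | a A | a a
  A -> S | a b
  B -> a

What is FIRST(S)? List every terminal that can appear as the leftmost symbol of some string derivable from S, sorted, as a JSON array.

FIRST iteration:
[1]
  A via A→a b: +{a}
  B via B→a: +{a}
  S via S→B b: +{a}
  FIRST[S]={a}  FIRST[A]={a}  FIRST[B]={a}
[2] (no change)
  FIRST[S]={a}  FIRST[A]={a}  FIRST[B]={a}

FIRST(S) = ["a"]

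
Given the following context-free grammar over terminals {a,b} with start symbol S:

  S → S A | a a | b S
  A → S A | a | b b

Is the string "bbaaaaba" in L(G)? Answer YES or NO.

CNF form of G:
  S -> S A | T0 S | T1 T1
  A -> S A | T0 T0 | a
  T0 -> b
  T1 -> a

CYK fill:
  [0..0]={T0}  "b"  orig:{}
  [1..1]={T0}  "b"  orig:{}
  [2..2]={A,T1}  "a"  orig:{A}
  [3..3]={A,T1}  "a"  orig:{A}
  [4..4]={A,T1}  "a"  orig:{A}
  [5..5]={A,T1}  "a"  orig:{A}
  [6..6]={T0}  "b"  orig:{}
  [7..7]={A,T1}  "a"  orig:{A}
  [0..1]={A}  "bb"
  [1..2]=∅  "ba"
  [2..3]={S}  "aa"
  [3..4]={S}  "aa"
  [4..5]={S}  "aa"
  [5..6]=∅  "ab"
  [6..7]=∅  "ba"
  [0..2]=∅  "bba"
  [1..3]={S}  "baa"
  [2..4]={A,S}  "aaa"
  [3..5]={A,S}  "aaa"
  [4..6]=∅  "aab"
  [5..7]=∅  "aba"
  [0..3]={S}  "bbaa"
  [1..4]={A,S}  "baaa"
  [2..5]={A,S}  "aaaa"
  [3..6]=∅  "aaab"
  [4..7]=∅  "aaba"
  [0..4]={A,S}  "bbaaa"
  [1..5]={A,S}  "baaaa"
  [2..6]=∅  "aaaab"
  [3..7]=∅  "aaaba"
  [0..5]={A,S}  "bbaaaa"
  [1..6]=∅  "baaaab"
  [2..7]=∅  "aaaaba"
  [0..6]=∅  "bbaaaab"
  [1..7]=∅  "baaaaba"
  [0..7]=∅  "bbaaaaba"

S ∉ T[0,7] ⇒ NO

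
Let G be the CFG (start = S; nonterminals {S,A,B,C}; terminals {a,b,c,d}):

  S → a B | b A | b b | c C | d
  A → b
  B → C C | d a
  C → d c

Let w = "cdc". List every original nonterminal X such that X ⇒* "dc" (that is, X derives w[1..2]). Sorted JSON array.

CNF form of G:
  S -> T1 B | T2 C | T3 A | T3 T3 | d
  A -> b
  B -> C C | T0 T1
  C -> T0 T2
  T0 -> d
  T1 -> a
  T2 -> c
  T3 -> b

CYK fill, restricted to cells inside w[1..2]:
  T[1,1] 'd' = {S,T0}  orig:{S}
  T[2,2] 'c' = {T2}  orig:{}
  T[1,2] 'dc' = {C}

Original NTs in T[1,2] deriving "dc": ["C"]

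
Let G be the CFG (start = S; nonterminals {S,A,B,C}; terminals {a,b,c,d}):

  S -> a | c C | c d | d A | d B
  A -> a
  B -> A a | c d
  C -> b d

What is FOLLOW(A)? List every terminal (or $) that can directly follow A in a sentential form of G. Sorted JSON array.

FIRST iteration:
[1]
  A via A→a: +{a}
  B via B→A a: +{a}
  B via B→c d: +{c}
  C via C→b d: +{b}
  S via S→a: +{a}
  S via S→c C: +{c}
  S via S→d A: +{d}
  FIRST(S)={a,c,d}  FIRST(A)={a}  FIRST(B)={a,c}  FIRST(C)={b}
[2] done
  FIRST(S)={a,c,d}  FIRST(A)={a}  FIRST(B)={a,c}  FIRST(C)={b}

FOLLOW sets:
initialize: $ ∈ FOLLOW(S)
[1]
  B→A a: FOLLOW(A) ⊇ FIRST(a) = {a}; new: +{a}
  S→c C: FOLLOW(C) ⊇ FOLLOW(S) ⊇ {$}; new: +{$}
  S→d A: FOLLOW(A) ⊇ FOLLOW(S) ⊇ {$}; new: +{$}
  S→d B: FOLLOW(B) ⊇ FOLLOW(S) ⊇ {$}; new: +{$}
  FOLLOW[S]={$}  FOLLOW[A]={$,a}  FOLLOW[B]={$}  FOLLOW[C]={$}
[2] — fixpoint
  FOLLOW[S]={$}  FOLLOW[A]={$,a}  FOLLOW[B]={$}  FOLLOW[C]={$}

FOLLOW(A) = ["$", "a"]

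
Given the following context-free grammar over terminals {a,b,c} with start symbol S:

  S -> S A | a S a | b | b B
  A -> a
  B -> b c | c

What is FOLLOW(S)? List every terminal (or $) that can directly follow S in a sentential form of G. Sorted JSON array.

FIRST iteration:
pass 1:
  A via A→a: +{a}
  B via B→b c: +{b}
  B via B→c: +{c}
  S via S→a S a: +{a}
  S via S→b: +{b}
  FIRST(S)={a,b}  FIRST(A)={a}  FIRST(B)={b,c}
pass 2: — fixpoint
  FIRST(S)={a,b}  FIRST(A)={a}  FIRST(B)={b,c}

FOLLOW iteration:
initialize: $ ∈ FOLLOW(S)
pass 1:
  S→S A: FOLLOW(S) ⊇ FIRST(A) = {a}; new: +{a}
  S→S A: FOLLOW(A) ⊇ FOLLOW(S) ⊇ {$,a}; new: +{$,a}
  S→b B: FOLLOW(B) ⊇ FOLLOW(S) ⊇ {$,a}; new: +{$,a}
  FOLLOW(S)={$,a}  FOLLOW(A)={$,a}  FOLLOW(B)={$,a}
pass 2: (no change)
  FOLLOW(S)={$,a}  FOLLOW(A)={$,a}  FOLLOW(B)={$,a}

FOLLOW(S) = ["$", "a"]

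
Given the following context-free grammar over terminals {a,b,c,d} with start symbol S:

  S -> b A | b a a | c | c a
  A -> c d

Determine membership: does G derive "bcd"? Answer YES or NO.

CNF form of G:
  S -> T0 T3 | T2 A | T2 X4 | c
  A -> T0 T1
  T0 -> c
  T1 -> d
  T2 -> b
  T3 -> a
  X4 -> T3 T3

CYK table (by increasing span):
  cell(0,0) b: {T2}  orig:{}
  cell(1,1) c: {S,T0}  orig:{S}
  cell(2,2) d: {T1}  orig:{}
  cell(0,1) bc: ∅
  cell(1,2) cd: {A}
  cell(0,2) bcd: {S}

S ∈ T[0,2] ⇒ YES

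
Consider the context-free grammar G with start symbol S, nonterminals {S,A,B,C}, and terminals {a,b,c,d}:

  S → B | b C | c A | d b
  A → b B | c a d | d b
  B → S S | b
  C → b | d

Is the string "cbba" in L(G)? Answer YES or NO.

Convert to CNF:
  S -> S S | T0 C | T1 A | T3 T0 | b
  A -> T0 B | T1 X4 | T3 T0
  B -> S S | b
  C -> b | d
  T0 -> b
  T1 -> c
  T2 -> a
  T3 -> d
  X4 -> T2 T3

CYK fill:
  [0..0]={T1}  "c"  orig:{}
  [1..1]={B,C,S,T0}  "b"  orig:{B,C,S}
  [2..2]={B,C,S,T0}  "b"  orig:{B,C,S}
  [3..3]={T2}  "a"  orig:{}
  [0..1]=∅  "cb"
  [1..2]={A,B,S}  "bb"
  [2..3]=∅  "ba"
  [0..2]={S}  "cbb"
  [1..3]=∅  "bba"
  [0..3]=∅  "cbba"

S ∉ T[0,3] ⇒ NO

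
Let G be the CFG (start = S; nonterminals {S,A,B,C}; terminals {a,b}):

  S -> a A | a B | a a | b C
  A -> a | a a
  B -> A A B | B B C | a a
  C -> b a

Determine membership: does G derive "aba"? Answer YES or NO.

CNF form of G:
  S -> T0 A | T0 B | T0 T0 | T1 C
  A -> T0 T0 | a
  B -> A X2 | B X3 | T0 T0
  C -> T1 T0
  T0 -> a
  T1 -> b
  X2 -> A B
  X3 -> B C

CYK table (by increasing span):
  cell(0,0) a: {A,T0}  orig:{A}
  cell(1,1) b: {T1}  orig:{}
  cell(2,2) a: {A,T0}  orig:{A}
  cell(0,1) ab: ∅
  cell(1,2) ba: {C}
  cell(0,2) aba: ∅

S ∉ T[0,2] ⇒ NO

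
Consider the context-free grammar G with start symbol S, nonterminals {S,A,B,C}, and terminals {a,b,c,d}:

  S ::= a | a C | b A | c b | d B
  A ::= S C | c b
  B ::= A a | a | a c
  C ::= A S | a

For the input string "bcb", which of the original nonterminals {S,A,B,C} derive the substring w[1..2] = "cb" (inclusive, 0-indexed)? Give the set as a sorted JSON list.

CNF form of G:
  S -> T0 T1 | T1 A | T2 C | T3 B | a
  A -> S C | T0 T1
  B -> A T2 | T2 T0 | a
  C -> A S | a
  T0 -> c
  T1 -> b
  T2 -> a
  T3 -> d

CYK table (by increasing span) — only the sub-triangle for w[1..2]:
  cell(1,1) c: {T0}  orig:{}
  cell(2,2) b: {T1}  orig:{}
  cell(1,2) cb: {A,S}

Original NTs in T[1,2] deriving "cb": ["A", "S"]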